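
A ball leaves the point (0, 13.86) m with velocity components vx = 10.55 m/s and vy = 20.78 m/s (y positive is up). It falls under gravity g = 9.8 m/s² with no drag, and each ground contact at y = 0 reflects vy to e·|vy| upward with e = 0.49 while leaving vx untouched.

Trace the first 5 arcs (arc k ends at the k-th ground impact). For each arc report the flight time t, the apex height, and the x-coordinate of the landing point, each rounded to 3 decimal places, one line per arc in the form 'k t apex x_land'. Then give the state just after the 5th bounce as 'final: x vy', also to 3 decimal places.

1 4.827 35.891 50.923
2 2.652 8.617 78.905
3 1.300 2.069 92.616
4 0.637 0.497 99.334
5 0.312 0.119 102.626
final: 102.626 0.749

Arc 1: start y=13.860, vy=20.780 → t=4.827, apex=35.891, x_land=50.923, impact vy=-26.523
  bounce: vy ← 0.49·26.523 = 12.996
Arc 2: start y=0.000, vy=12.996 → t=2.652, apex=8.617, x_land=78.905, impact vy=-12.996
  bounce: vy ← 0.49·12.996 = 6.368
Arc 3: start y=0.000, vy=6.368 → t=1.300, apex=2.069, x_land=92.616, impact vy=-6.368
  bounce: vy ← 0.49·6.368 = 3.120
Arc 4: start y=0.000, vy=3.120 → t=0.637, apex=0.497, x_land=99.334, impact vy=-3.120
  bounce: vy ← 0.49·3.120 = 1.529
Arc 5: start y=0.000, vy=1.529 → t=0.312, apex=0.119, x_land=102.626, impact vy=-1.529
  bounce: vy ← 0.49·1.529 = 0.749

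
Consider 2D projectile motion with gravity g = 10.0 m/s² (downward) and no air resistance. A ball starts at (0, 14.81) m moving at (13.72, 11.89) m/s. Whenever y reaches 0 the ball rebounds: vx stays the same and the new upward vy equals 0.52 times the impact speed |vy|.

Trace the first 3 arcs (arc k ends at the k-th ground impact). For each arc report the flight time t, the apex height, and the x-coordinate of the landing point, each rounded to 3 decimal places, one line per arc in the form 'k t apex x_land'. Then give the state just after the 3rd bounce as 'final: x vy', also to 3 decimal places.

1 3.281 21.879 45.013
2 2.175 5.916 74.861
3 1.131 1.600 90.382
final: 90.382 2.941

Arc 1: start y=14.810, vy=11.890 → t=3.281, apex=21.879, x_land=45.013, impact vy=-20.918
  bounce: vy ← 0.52·20.918 = 10.877
Arc 2: start y=0.000, vy=10.877 → t=2.175, apex=5.916, x_land=74.861, impact vy=-10.877
  bounce: vy ← 0.52·10.877 = 5.656
Arc 3: start y=0.000, vy=5.656 → t=1.131, apex=1.600, x_land=90.382, impact vy=-5.656
  bounce: vy ← 0.52·5.656 = 2.941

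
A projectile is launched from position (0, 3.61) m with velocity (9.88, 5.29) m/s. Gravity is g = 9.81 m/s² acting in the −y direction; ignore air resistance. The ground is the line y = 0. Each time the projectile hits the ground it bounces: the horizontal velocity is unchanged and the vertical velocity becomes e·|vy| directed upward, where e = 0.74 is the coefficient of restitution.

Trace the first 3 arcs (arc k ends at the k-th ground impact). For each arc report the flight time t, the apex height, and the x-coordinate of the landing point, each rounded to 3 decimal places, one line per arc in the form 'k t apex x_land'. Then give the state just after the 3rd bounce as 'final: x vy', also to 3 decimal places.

Arc 1: start y=3.610, vy=5.290 → t=1.553, apex=5.036, x_land=15.339, impact vy=-9.940
  bounce: vy ← 0.74·9.940 = 7.356
Arc 2: start y=0.000, vy=7.356 → t=1.500, apex=2.758, x_land=30.156, impact vy=-7.356
  bounce: vy ← 0.74·7.356 = 5.443
Arc 3: start y=0.000, vy=5.443 → t=1.110, apex=1.510, x_land=41.120, impact vy=-5.443
  bounce: vy ← 0.74·5.443 = 4.028

1 1.553 5.036 15.339
2 1.500 2.758 30.156
3 1.110 1.510 41.120
final: 41.120 4.028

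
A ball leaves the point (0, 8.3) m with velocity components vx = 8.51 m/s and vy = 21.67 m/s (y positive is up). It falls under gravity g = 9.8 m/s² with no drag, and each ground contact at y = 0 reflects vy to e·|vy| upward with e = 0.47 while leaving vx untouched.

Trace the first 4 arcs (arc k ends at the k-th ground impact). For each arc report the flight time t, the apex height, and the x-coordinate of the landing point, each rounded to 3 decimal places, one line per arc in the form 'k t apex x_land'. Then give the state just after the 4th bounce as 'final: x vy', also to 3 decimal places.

Arc 1: start y=8.300, vy=21.670 → t=4.777, apex=32.259, x_land=40.653, impact vy=-25.145
  bounce: vy ← 0.47·25.145 = 11.818
Arc 2: start y=0.000, vy=11.818 → t=2.412, apex=7.126, x_land=61.178, impact vy=-11.818
  bounce: vy ← 0.47·11.818 = 5.555
Arc 3: start y=0.000, vy=5.555 → t=1.134, apex=1.574, x_land=70.824, impact vy=-5.555
  bounce: vy ← 0.47·5.555 = 2.611
Arc 4: start y=0.000, vy=2.611 → t=0.533, apex=0.348, x_land=75.358, impact vy=-2.611
  bounce: vy ← 0.47·2.611 = 1.227

1 4.777 32.259 40.653
2 2.412 7.126 61.178
3 1.134 1.574 70.824
4 0.533 0.348 75.358
final: 75.358 1.227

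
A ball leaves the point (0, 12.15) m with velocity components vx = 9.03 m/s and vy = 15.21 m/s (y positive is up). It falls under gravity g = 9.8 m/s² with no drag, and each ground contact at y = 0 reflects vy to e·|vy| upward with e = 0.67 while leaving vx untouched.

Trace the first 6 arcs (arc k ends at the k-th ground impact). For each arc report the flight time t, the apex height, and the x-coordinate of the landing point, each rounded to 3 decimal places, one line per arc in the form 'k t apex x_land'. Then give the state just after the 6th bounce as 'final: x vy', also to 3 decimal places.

1 3.763 23.953 33.980
2 2.963 10.753 60.733
3 1.985 4.827 78.658
4 1.330 2.167 90.668
5 0.891 0.973 98.714
6 0.597 0.437 104.105
final: 104.105 1.960

Arc 1: start y=12.150, vy=15.210 → t=3.763, apex=23.953, x_land=33.980, impact vy=-21.668
  bounce: vy ← 0.67·21.668 = 14.517
Arc 2: start y=0.000, vy=14.517 → t=2.963, apex=10.753, x_land=60.733, impact vy=-14.517
  bounce: vy ← 0.67·14.517 = 9.727
Arc 3: start y=0.000, vy=9.727 → t=1.985, apex=4.827, x_land=78.658, impact vy=-9.727
  bounce: vy ← 0.67·9.727 = 6.517
Arc 4: start y=0.000, vy=6.517 → t=1.330, apex=2.167, x_land=90.668, impact vy=-6.517
  bounce: vy ← 0.67·6.517 = 4.366
Arc 5: start y=0.000, vy=4.366 → t=0.891, apex=0.973, x_land=98.714, impact vy=-4.366
  bounce: vy ← 0.67·4.366 = 2.925
Arc 6: start y=0.000, vy=2.925 → t=0.597, apex=0.437, x_land=104.105, impact vy=-2.925
  bounce: vy ← 0.67·2.925 = 1.960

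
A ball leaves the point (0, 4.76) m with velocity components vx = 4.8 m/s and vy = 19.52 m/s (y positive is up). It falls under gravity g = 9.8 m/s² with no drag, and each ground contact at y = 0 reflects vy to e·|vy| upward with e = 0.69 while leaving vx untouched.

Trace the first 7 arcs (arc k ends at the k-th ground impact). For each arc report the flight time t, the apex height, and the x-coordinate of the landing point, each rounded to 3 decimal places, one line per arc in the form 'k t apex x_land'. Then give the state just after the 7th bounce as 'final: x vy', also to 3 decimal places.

Arc 1: start y=4.760, vy=19.520 → t=4.214, apex=24.200, x_land=20.228, impact vy=-21.779
  bounce: vy ← 0.69·21.779 = 15.028
Arc 2: start y=0.000, vy=15.028 → t=3.067, apex=11.522, x_land=34.949, impact vy=-15.028
  bounce: vy ← 0.69·15.028 = 10.369
Arc 3: start y=0.000, vy=10.369 → t=2.116, apex=5.486, x_land=45.106, impact vy=-10.369
  bounce: vy ← 0.69·10.369 = 7.155
Arc 4: start y=0.000, vy=7.155 → t=1.460, apex=2.612, x_land=52.115, impact vy=-7.155
  bounce: vy ← 0.69·7.155 = 4.937
Arc 5: start y=0.000, vy=4.937 → t=1.007, apex=1.243, x_land=56.951, impact vy=-4.937
  bounce: vy ← 0.69·4.937 = 3.406
Arc 6: start y=0.000, vy=3.406 → t=0.695, apex=0.592, x_land=60.288, impact vy=-3.406
  bounce: vy ← 0.69·3.406 = 2.350
Arc 7: start y=0.000, vy=2.350 → t=0.480, apex=0.282, x_land=62.590, impact vy=-2.350
  bounce: vy ← 0.69·2.350 = 1.622

1 4.214 24.200 20.228
2 3.067 11.522 34.949
3 2.116 5.486 45.106
4 1.460 2.612 52.115
5 1.007 1.243 56.951
6 0.695 0.592 60.288
7 0.480 0.282 62.590
final: 62.590 1.622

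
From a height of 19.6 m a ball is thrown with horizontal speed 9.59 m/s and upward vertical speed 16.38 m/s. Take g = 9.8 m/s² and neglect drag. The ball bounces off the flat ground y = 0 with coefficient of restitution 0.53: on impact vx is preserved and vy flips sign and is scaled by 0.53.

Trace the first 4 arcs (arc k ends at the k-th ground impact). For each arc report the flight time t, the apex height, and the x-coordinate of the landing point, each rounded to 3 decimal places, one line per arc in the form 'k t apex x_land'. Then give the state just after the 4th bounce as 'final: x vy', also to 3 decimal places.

Arc 1: start y=19.600, vy=16.380 → t=4.278, apex=33.289, x_land=41.025, impact vy=-25.543
  bounce: vy ← 0.53·25.543 = 13.538
Arc 2: start y=0.000, vy=13.538 → t=2.763, apex=9.351, x_land=67.521, impact vy=-13.538
  bounce: vy ← 0.53·13.538 = 7.175
Arc 3: start y=0.000, vy=7.175 → t=1.464, apex=2.627, x_land=81.564, impact vy=-7.175
  bounce: vy ← 0.53·7.175 = 3.803
Arc 4: start y=0.000, vy=3.803 → t=0.776, apex=0.738, x_land=89.006, impact vy=-3.803
  bounce: vy ← 0.53·3.803 = 2.015

1 4.278 33.289 41.025
2 2.763 9.351 67.521
3 1.464 2.627 81.564
4 0.776 0.738 89.006
final: 89.006 2.015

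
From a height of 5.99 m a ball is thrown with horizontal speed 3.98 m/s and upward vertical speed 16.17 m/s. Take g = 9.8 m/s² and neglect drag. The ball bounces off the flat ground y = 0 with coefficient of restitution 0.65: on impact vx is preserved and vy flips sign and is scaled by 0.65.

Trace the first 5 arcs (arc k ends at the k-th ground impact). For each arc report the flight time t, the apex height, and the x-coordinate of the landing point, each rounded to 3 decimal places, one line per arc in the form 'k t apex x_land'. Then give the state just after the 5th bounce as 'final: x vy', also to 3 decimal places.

Arc 1: start y=5.990, vy=16.170 → t=3.636, apex=19.330, x_land=14.472, impact vy=-19.465
  bounce: vy ← 0.65·19.465 = 12.652
Arc 2: start y=0.000, vy=12.652 → t=2.582, apex=8.167, x_land=24.749, impact vy=-12.652
  bounce: vy ← 0.65·12.652 = 8.224
Arc 3: start y=0.000, vy=8.224 → t=1.678, apex=3.451, x_land=31.428, impact vy=-8.224
  bounce: vy ← 0.65·8.224 = 5.345
Arc 4: start y=0.000, vy=5.345 → t=1.091, apex=1.458, x_land=35.770, impact vy=-5.345
  bounce: vy ← 0.65·5.345 = 3.475
Arc 5: start y=0.000, vy=3.475 → t=0.709, apex=0.616, x_land=38.592, impact vy=-3.475
  bounce: vy ← 0.65·3.475 = 2.258

1 3.636 19.330 14.472
2 2.582 8.167 24.749
3 1.678 3.451 31.428
4 1.091 1.458 35.770
5 0.709 0.616 38.592
final: 38.592 2.258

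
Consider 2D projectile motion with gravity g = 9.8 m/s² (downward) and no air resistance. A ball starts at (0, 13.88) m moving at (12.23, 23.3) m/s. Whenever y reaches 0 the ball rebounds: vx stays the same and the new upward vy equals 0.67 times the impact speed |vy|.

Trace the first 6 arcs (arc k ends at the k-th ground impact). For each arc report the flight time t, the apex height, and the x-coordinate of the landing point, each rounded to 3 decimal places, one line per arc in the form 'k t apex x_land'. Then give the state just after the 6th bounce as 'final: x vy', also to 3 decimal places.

1 5.291 41.578 64.703
2 3.903 18.665 112.441
3 2.615 8.379 144.426
4 1.752 3.761 165.856
5 1.174 1.688 180.214
6 0.787 0.758 189.834
final: 189.834 2.582

Arc 1: start y=13.880, vy=23.300 → t=5.291, apex=41.578, x_land=64.703, impact vy=-28.547
  bounce: vy ← 0.67·28.547 = 19.127
Arc 2: start y=0.000, vy=19.127 → t=3.903, apex=18.665, x_land=112.441, impact vy=-19.127
  bounce: vy ← 0.67·19.127 = 12.815
Arc 3: start y=0.000, vy=12.815 → t=2.615, apex=8.379, x_land=144.426, impact vy=-12.815
  bounce: vy ← 0.67·12.815 = 8.586
Arc 4: start y=0.000, vy=8.586 → t=1.752, apex=3.761, x_land=165.856, impact vy=-8.586
  bounce: vy ← 0.67·8.586 = 5.753
Arc 5: start y=0.000, vy=5.753 → t=1.174, apex=1.688, x_land=180.214, impact vy=-5.753
  bounce: vy ← 0.67·5.753 = 3.854
Arc 6: start y=0.000, vy=3.854 → t=0.787, apex=0.758, x_land=189.834, impact vy=-3.854
  bounce: vy ← 0.67·3.854 = 2.582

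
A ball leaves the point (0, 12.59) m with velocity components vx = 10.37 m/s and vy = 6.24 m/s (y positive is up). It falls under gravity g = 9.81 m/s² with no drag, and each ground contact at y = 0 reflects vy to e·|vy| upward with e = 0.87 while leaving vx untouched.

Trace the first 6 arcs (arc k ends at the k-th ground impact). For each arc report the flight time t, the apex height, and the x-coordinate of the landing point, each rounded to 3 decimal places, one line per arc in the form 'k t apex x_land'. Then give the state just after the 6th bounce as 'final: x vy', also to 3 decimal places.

1 2.360 14.575 24.472
2 2.999 11.032 55.575
3 2.609 8.350 82.635
4 2.270 6.320 106.177
5 1.975 4.784 126.659
6 1.718 3.621 144.478
final: 144.478 7.333

Arc 1: start y=12.590, vy=6.240 → t=2.360, apex=14.575, x_land=24.472, impact vy=-16.910
  bounce: vy ← 0.87·16.910 = 14.712
Arc 2: start y=0.000, vy=14.712 → t=2.999, apex=11.032, x_land=55.575, impact vy=-14.712
  bounce: vy ← 0.87·14.712 = 12.799
Arc 3: start y=0.000, vy=12.799 → t=2.609, apex=8.350, x_land=82.635, impact vy=-12.799
  bounce: vy ← 0.87·12.799 = 11.135
Arc 4: start y=0.000, vy=11.135 → t=2.270, apex=6.320, x_land=106.177, impact vy=-11.135
  bounce: vy ← 0.87·11.135 = 9.688
Arc 5: start y=0.000, vy=9.688 → t=1.975, apex=4.784, x_land=126.659, impact vy=-9.688
  bounce: vy ← 0.87·9.688 = 8.428
Arc 6: start y=0.000, vy=8.428 → t=1.718, apex=3.621, x_land=144.478, impact vy=-8.428
  bounce: vy ← 0.87·8.428 = 7.333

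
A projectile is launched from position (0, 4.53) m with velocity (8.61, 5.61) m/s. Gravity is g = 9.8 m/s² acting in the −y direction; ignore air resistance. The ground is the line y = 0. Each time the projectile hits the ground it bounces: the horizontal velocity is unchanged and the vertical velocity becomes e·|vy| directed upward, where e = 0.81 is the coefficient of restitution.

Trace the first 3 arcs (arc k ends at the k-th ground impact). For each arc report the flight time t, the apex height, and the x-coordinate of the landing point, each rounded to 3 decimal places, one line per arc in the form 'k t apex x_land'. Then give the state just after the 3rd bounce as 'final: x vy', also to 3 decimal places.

1 1.691 6.136 14.563
2 1.813 4.026 30.172
3 1.468 2.641 42.814
final: 42.814 5.828

Arc 1: start y=4.530, vy=5.610 → t=1.691, apex=6.136, x_land=14.563, impact vy=-10.966
  bounce: vy ← 0.81·10.966 = 8.883
Arc 2: start y=0.000, vy=8.883 → t=1.813, apex=4.026, x_land=30.172, impact vy=-8.883
  bounce: vy ← 0.81·8.883 = 7.195
Arc 3: start y=0.000, vy=7.195 → t=1.468, apex=2.641, x_land=42.814, impact vy=-7.195
  bounce: vy ← 0.81·7.195 = 5.828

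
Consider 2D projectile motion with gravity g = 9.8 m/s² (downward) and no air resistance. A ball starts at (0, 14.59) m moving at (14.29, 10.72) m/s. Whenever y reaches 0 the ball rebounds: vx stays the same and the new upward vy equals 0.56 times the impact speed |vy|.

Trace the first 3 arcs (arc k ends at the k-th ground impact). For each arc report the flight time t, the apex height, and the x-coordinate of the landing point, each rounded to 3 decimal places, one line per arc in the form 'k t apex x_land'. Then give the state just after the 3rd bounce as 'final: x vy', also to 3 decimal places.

1 3.137 20.453 44.827
2 2.288 6.414 77.526
3 1.281 2.011 95.837
final: 95.837 3.516

Arc 1: start y=14.590, vy=10.720 → t=3.137, apex=20.453, x_land=44.827, impact vy=-20.022
  bounce: vy ← 0.56·20.022 = 11.212
Arc 2: start y=0.000, vy=11.212 → t=2.288, apex=6.414, x_land=77.526, impact vy=-11.212
  bounce: vy ← 0.56·11.212 = 6.279
Arc 3: start y=0.000, vy=6.279 → t=1.281, apex=2.011, x_land=95.837, impact vy=-6.279
  bounce: vy ← 0.56·6.279 = 3.516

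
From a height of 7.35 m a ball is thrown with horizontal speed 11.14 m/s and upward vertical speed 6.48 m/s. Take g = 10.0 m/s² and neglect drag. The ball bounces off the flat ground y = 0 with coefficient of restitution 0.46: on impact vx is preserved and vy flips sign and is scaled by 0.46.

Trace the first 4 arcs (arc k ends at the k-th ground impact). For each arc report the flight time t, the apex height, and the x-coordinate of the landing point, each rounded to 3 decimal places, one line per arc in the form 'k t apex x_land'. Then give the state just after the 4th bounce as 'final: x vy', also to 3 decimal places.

Arc 1: start y=7.350, vy=6.480 → t=2.023, apex=9.450, x_land=22.533, impact vy=-13.747
  bounce: vy ← 0.46·13.747 = 6.324
Arc 2: start y=0.000, vy=6.324 → t=1.265, apex=2.000, x_land=36.623, impact vy=-6.324
  bounce: vy ← 0.46·6.324 = 2.909
Arc 3: start y=0.000, vy=2.909 → t=0.582, apex=0.423, x_land=43.104, impact vy=-2.909
  bounce: vy ← 0.46·2.909 = 1.338
Arc 4: start y=0.000, vy=1.338 → t=0.268, apex=0.090, x_land=46.085, impact vy=-1.338
  bounce: vy ← 0.46·1.338 = 0.616

1 2.023 9.450 22.533
2 1.265 2.000 36.623
3 0.582 0.423 43.104
4 0.268 0.090 46.085
final: 46.085 0.616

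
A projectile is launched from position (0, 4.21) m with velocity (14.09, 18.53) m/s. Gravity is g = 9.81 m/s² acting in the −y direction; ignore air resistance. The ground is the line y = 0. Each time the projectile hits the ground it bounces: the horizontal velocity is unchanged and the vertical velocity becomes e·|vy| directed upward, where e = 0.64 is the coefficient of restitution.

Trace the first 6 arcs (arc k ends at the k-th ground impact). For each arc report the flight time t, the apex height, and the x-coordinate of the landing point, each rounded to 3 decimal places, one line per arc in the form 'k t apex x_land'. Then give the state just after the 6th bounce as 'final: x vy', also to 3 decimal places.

1 3.993 21.711 56.258
2 2.693 8.893 94.201
3 1.723 3.642 118.485
4 1.103 1.492 134.027
5 0.706 0.611 143.973
6 0.452 0.250 150.339
final: 150.339 1.418

Arc 1: start y=4.210, vy=18.530 → t=3.993, apex=21.711, x_land=56.258, impact vy=-20.639
  bounce: vy ← 0.64·20.639 = 13.209
Arc 2: start y=0.000, vy=13.209 → t=2.693, apex=8.893, x_land=94.201, impact vy=-13.209
  bounce: vy ← 0.64·13.209 = 8.454
Arc 3: start y=0.000, vy=8.454 → t=1.723, apex=3.642, x_land=118.485, impact vy=-8.454
  bounce: vy ← 0.64·8.454 = 5.410
Arc 4: start y=0.000, vy=5.410 → t=1.103, apex=1.492, x_land=134.027, impact vy=-5.410
  bounce: vy ← 0.64·5.410 = 3.463
Arc 5: start y=0.000, vy=3.463 → t=0.706, apex=0.611, x_land=143.973, impact vy=-3.463
  bounce: vy ← 0.64·3.463 = 2.216
Arc 6: start y=0.000, vy=2.216 → t=0.452, apex=0.250, x_land=150.339, impact vy=-2.216
  bounce: vy ← 0.64·2.216 = 1.418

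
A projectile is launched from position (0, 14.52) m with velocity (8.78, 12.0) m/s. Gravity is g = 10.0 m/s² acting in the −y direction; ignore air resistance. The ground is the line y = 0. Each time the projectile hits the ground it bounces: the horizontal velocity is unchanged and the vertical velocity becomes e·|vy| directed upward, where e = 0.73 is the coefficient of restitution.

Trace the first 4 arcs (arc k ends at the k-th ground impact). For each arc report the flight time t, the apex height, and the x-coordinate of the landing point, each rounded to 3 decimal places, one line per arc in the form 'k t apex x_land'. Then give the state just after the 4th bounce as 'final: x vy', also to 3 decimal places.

Arc 1: start y=14.520, vy=12.000 → t=3.284, apex=21.720, x_land=28.836, impact vy=-20.842
  bounce: vy ← 0.73·20.842 = 15.215
Arc 2: start y=0.000, vy=15.215 → t=3.043, apex=11.575, x_land=55.553, impact vy=-15.215
  bounce: vy ← 0.73·15.215 = 11.107
Arc 3: start y=0.000, vy=11.107 → t=2.221, apex=6.168, x_land=75.056, impact vy=-11.107
  bounce: vy ← 0.73·11.107 = 8.108
Arc 4: start y=0.000, vy=8.108 → t=1.622, apex=3.287, x_land=89.294, impact vy=-8.108
  bounce: vy ← 0.73·8.108 = 5.919

1 3.284 21.720 28.836
2 3.043 11.575 55.553
3 2.221 6.168 75.056
4 1.622 3.287 89.294
final: 89.294 5.919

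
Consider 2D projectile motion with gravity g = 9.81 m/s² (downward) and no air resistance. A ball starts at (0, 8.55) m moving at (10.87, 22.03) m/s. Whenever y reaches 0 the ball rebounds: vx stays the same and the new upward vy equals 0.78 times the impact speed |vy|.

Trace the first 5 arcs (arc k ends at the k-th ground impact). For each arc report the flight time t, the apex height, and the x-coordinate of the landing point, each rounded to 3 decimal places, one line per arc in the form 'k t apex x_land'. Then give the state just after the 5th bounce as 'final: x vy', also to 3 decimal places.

1 4.851 33.286 52.727
2 4.064 20.251 96.901
3 3.170 12.321 131.357
4 2.472 7.496 158.232
5 1.929 4.561 179.195
final: 179.195 7.378

Arc 1: start y=8.550, vy=22.030 → t=4.851, apex=33.286, x_land=52.727, impact vy=-25.555
  bounce: vy ← 0.78·25.555 = 19.933
Arc 2: start y=0.000, vy=19.933 → t=4.064, apex=20.251, x_land=96.901, impact vy=-19.933
  bounce: vy ← 0.78·19.933 = 15.548
Arc 3: start y=0.000, vy=15.548 → t=3.170, apex=12.321, x_land=131.357, impact vy=-15.548
  bounce: vy ← 0.78·15.548 = 12.127
Arc 4: start y=0.000, vy=12.127 → t=2.472, apex=7.496, x_land=158.232, impact vy=-12.127
  bounce: vy ← 0.78·12.127 = 9.459
Arc 5: start y=0.000, vy=9.459 → t=1.929, apex=4.561, x_land=179.195, impact vy=-9.459
  bounce: vy ← 0.78·9.459 = 7.378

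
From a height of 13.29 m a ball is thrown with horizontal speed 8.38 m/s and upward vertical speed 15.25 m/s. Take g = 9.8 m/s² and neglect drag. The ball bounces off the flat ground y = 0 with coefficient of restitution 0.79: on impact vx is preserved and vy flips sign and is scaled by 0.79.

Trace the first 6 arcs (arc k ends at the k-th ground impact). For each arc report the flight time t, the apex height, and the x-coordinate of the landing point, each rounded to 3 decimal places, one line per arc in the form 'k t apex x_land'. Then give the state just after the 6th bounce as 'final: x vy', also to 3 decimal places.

Arc 1: start y=13.290, vy=15.250 → t=3.822, apex=25.155, x_land=32.028, impact vy=-22.205
  bounce: vy ← 0.79·22.205 = 17.542
Arc 2: start y=0.000, vy=17.542 → t=3.580, apex=15.700, x_land=62.027, impact vy=-17.542
  bounce: vy ← 0.79·17.542 = 13.858
Arc 3: start y=0.000, vy=13.858 → t=2.828, apex=9.798, x_land=85.727, impact vy=-13.858
  bounce: vy ← 0.79·13.858 = 10.948
Arc 4: start y=0.000, vy=10.948 → t=2.234, apex=6.115, x_land=104.450, impact vy=-10.948
  bounce: vy ← 0.79·10.948 = 8.649
Arc 5: start y=0.000, vy=8.649 → t=1.765, apex=3.816, x_land=119.241, impact vy=-8.649
  bounce: vy ← 0.79·8.649 = 6.832
Arc 6: start y=0.000, vy=6.832 → t=1.394, apex=2.382, x_land=130.926, impact vy=-6.832
  bounce: vy ← 0.79·6.832 = 5.398

1 3.822 25.155 32.028
2 3.580 15.700 62.027
3 2.828 9.798 85.727
4 2.234 6.115 104.450
5 1.765 3.816 119.241
6 1.394 2.382 130.926
final: 130.926 5.398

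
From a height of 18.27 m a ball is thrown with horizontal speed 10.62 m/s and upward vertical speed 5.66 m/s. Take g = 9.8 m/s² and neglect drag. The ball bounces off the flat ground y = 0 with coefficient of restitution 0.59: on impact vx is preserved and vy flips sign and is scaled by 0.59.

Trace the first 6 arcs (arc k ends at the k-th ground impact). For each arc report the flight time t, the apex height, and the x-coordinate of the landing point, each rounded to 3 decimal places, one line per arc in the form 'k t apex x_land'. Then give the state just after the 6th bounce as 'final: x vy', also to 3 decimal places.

1 2.593 19.904 27.538
2 2.378 6.929 52.795
3 1.403 2.412 67.697
4 0.828 0.840 76.489
5 0.488 0.292 81.676
6 0.288 0.102 84.737
final: 84.737 0.833

Arc 1: start y=18.270, vy=5.660 → t=2.593, apex=19.904, x_land=27.538, impact vy=-19.752
  bounce: vy ← 0.59·19.752 = 11.653
Arc 2: start y=0.000, vy=11.653 → t=2.378, apex=6.929, x_land=52.795, impact vy=-11.653
  bounce: vy ← 0.59·11.653 = 6.876
Arc 3: start y=0.000, vy=6.876 → t=1.403, apex=2.412, x_land=67.697, impact vy=-6.876
  bounce: vy ← 0.59·6.876 = 4.057
Arc 4: start y=0.000, vy=4.057 → t=0.828, apex=0.840, x_land=76.489, impact vy=-4.057
  bounce: vy ← 0.59·4.057 = 2.393
Arc 5: start y=0.000, vy=2.393 → t=0.488, apex=0.292, x_land=81.676, impact vy=-2.393
  bounce: vy ← 0.59·2.393 = 1.412
Arc 6: start y=0.000, vy=1.412 → t=0.288, apex=0.102, x_land=84.737, impact vy=-1.412
  bounce: vy ← 0.59·1.412 = 0.833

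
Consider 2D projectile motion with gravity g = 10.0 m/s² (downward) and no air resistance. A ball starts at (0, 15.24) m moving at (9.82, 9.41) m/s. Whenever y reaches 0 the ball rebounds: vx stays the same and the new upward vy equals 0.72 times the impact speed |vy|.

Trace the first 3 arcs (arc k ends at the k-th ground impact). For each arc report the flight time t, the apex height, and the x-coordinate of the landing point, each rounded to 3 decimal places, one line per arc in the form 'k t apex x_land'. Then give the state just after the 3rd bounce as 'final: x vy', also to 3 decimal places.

1 2.924 19.667 28.717
2 2.856 10.196 56.762
3 2.056 5.285 76.955
final: 76.955 7.403

Arc 1: start y=15.240, vy=9.410 → t=2.924, apex=19.667, x_land=28.717, impact vy=-19.833
  bounce: vy ← 0.72·19.833 = 14.280
Arc 2: start y=0.000, vy=14.280 → t=2.856, apex=10.196, x_land=56.762, impact vy=-14.280
  bounce: vy ← 0.72·14.280 = 10.281
Arc 3: start y=0.000, vy=10.281 → t=2.056, apex=5.285, x_land=76.955, impact vy=-10.281
  bounce: vy ← 0.72·10.281 = 7.403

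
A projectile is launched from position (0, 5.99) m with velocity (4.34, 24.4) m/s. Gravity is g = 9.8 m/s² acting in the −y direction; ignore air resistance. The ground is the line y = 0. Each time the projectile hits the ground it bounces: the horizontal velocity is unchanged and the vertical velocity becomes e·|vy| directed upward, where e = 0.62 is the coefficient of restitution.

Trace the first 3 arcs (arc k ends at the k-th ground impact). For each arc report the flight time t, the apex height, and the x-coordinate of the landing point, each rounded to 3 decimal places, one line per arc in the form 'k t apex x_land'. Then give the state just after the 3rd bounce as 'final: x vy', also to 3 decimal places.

Arc 1: start y=5.990, vy=24.400 → t=5.214, apex=36.366, x_land=22.629, impact vy=-26.698
  bounce: vy ← 0.62·26.698 = 16.553
Arc 2: start y=0.000, vy=16.553 → t=3.378, apex=13.979, x_land=37.290, impact vy=-16.553
  bounce: vy ← 0.62·16.553 = 10.263
Arc 3: start y=0.000, vy=10.263 → t=2.094, apex=5.373, x_land=46.379, impact vy=-10.263
  bounce: vy ← 0.62·10.263 = 6.363

1 5.214 36.366 22.629
2 3.378 13.979 37.290
3 2.094 5.373 46.379
final: 46.379 6.363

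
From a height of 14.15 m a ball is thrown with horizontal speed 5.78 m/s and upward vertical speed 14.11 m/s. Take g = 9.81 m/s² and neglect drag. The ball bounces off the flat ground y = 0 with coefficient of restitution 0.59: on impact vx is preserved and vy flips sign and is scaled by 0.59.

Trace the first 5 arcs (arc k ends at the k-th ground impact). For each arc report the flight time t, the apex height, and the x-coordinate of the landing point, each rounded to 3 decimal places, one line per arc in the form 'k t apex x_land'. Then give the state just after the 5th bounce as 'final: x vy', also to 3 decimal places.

1 3.664 24.297 21.178
2 2.626 8.458 36.358
3 1.550 2.944 45.314
4 0.914 1.025 50.598
5 0.539 0.357 53.716
final: 53.716 1.561

Arc 1: start y=14.150, vy=14.110 → t=3.664, apex=24.297, x_land=21.178, impact vy=-21.834
  bounce: vy ← 0.59·21.834 = 12.882
Arc 2: start y=0.000, vy=12.882 → t=2.626, apex=8.458, x_land=36.358, impact vy=-12.882
  bounce: vy ← 0.59·12.882 = 7.600
Arc 3: start y=0.000, vy=7.600 → t=1.550, apex=2.944, x_land=45.314, impact vy=-7.600
  bounce: vy ← 0.59·7.600 = 4.484
Arc 4: start y=0.000, vy=4.484 → t=0.914, apex=1.025, x_land=50.598, impact vy=-4.484
  bounce: vy ← 0.59·4.484 = 2.646
Arc 5: start y=0.000, vy=2.646 → t=0.539, apex=0.357, x_land=53.716, impact vy=-2.646
  bounce: vy ← 0.59·2.646 = 1.561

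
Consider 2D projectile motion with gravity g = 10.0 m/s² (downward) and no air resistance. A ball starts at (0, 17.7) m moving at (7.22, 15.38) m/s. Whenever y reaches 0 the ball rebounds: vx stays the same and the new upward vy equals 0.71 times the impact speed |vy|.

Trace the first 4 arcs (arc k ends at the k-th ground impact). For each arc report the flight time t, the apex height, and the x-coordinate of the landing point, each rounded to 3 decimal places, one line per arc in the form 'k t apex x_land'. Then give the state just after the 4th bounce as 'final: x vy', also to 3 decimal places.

Arc 1: start y=17.700, vy=15.380 → t=3.968, apex=29.527, x_land=28.650, impact vy=-24.301
  bounce: vy ← 0.71·24.301 = 17.254
Arc 2: start y=0.000, vy=17.254 → t=3.451, apex=14.885, x_land=53.564, impact vy=-17.254
  bounce: vy ← 0.71·17.254 = 12.250
Arc 3: start y=0.000, vy=12.250 → t=2.450, apex=7.503, x_land=71.254, impact vy=-12.250
  bounce: vy ← 0.71·12.250 = 8.698
Arc 4: start y=0.000, vy=8.698 → t=1.740, apex=3.782, x_land=83.813, impact vy=-8.698
  bounce: vy ← 0.71·8.698 = 6.175

1 3.968 29.527 28.650
2 3.451 14.885 53.564
3 2.450 7.503 71.254
4 1.740 3.782 83.813
final: 83.813 6.175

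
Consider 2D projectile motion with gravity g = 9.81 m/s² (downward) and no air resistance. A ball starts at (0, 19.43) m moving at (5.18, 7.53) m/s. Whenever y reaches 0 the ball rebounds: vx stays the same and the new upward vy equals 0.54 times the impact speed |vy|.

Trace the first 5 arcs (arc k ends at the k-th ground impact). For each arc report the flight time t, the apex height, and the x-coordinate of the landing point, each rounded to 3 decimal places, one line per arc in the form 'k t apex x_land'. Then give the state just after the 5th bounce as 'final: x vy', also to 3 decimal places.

1 2.901 22.320 15.026
2 2.304 6.508 26.960
3 1.244 1.898 33.404
4 0.672 0.553 36.884
5 0.363 0.161 38.763
final: 38.763 0.961

Arc 1: start y=19.430, vy=7.530 → t=2.901, apex=22.320, x_land=15.026, impact vy=-20.926
  bounce: vy ← 0.54·20.926 = 11.300
Arc 2: start y=0.000, vy=11.300 → t=2.304, apex=6.508, x_land=26.960, impact vy=-11.300
  bounce: vy ← 0.54·11.300 = 6.102
Arc 3: start y=0.000, vy=6.102 → t=1.244, apex=1.898, x_land=33.404, impact vy=-6.102
  bounce: vy ← 0.54·6.102 = 3.295
Arc 4: start y=0.000, vy=3.295 → t=0.672, apex=0.553, x_land=36.884, impact vy=-3.295
  bounce: vy ← 0.54·3.295 = 1.779
Arc 5: start y=0.000, vy=1.779 → t=0.363, apex=0.161, x_land=38.763, impact vy=-1.779
  bounce: vy ← 0.54·1.779 = 0.961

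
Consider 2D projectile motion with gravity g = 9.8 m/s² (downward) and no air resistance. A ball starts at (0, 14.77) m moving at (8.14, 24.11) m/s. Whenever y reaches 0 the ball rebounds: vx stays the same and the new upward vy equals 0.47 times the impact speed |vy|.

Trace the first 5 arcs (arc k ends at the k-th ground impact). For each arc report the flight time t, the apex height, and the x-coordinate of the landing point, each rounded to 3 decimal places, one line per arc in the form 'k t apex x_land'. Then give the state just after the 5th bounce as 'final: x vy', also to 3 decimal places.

Arc 1: start y=14.770, vy=24.110 → t=5.471, apex=44.428, x_land=44.537, impact vy=-29.509
  bounce: vy ← 0.47·29.509 = 13.869
Arc 2: start y=0.000, vy=13.869 → t=2.830, apex=9.814, x_land=67.577, impact vy=-13.869
  bounce: vy ← 0.47·13.869 = 6.519
Arc 3: start y=0.000, vy=6.519 → t=1.330, apex=2.168, x_land=78.405, impact vy=-6.519
  bounce: vy ← 0.47·6.519 = 3.064
Arc 4: start y=0.000, vy=3.064 → t=0.625, apex=0.479, x_land=83.495, impact vy=-3.064
  bounce: vy ← 0.47·3.064 = 1.440
Arc 5: start y=0.000, vy=1.440 → t=0.294, apex=0.106, x_land=85.887, impact vy=-1.440
  bounce: vy ← 0.47·1.440 = 0.677

1 5.471 44.428 44.537
2 2.830 9.814 67.577
3 1.330 2.168 78.405
4 0.625 0.479 83.495
5 0.294 0.106 85.887
final: 85.887 0.677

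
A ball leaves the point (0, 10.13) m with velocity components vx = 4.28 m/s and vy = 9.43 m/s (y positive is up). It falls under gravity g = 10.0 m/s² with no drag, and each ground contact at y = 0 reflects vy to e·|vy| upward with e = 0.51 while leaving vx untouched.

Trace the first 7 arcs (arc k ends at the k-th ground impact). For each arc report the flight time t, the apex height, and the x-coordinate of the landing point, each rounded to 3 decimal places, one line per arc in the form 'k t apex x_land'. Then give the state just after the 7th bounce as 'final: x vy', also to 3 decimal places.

Arc 1: start y=10.130, vy=9.430 → t=2.650, apex=14.576, x_land=11.344, impact vy=-17.074
  bounce: vy ← 0.51·17.074 = 8.708
Arc 2: start y=0.000, vy=8.708 → t=1.742, apex=3.791, x_land=18.798, impact vy=-8.708
  bounce: vy ← 0.51·8.708 = 4.441
Arc 3: start y=0.000, vy=4.441 → t=0.888, apex=0.986, x_land=22.599, impact vy=-4.441
  bounce: vy ← 0.51·4.441 = 2.265
Arc 4: start y=0.000, vy=2.265 → t=0.453, apex=0.256, x_land=24.538, impact vy=-2.265
  bounce: vy ← 0.51·2.265 = 1.155
Arc 5: start y=0.000, vy=1.155 → t=0.231, apex=0.067, x_land=25.527, impact vy=-1.155
  bounce: vy ← 0.51·1.155 = 0.589
Arc 6: start y=0.000, vy=0.589 → t=0.118, apex=0.017, x_land=26.031, impact vy=-0.589
  bounce: vy ← 0.51·0.589 = 0.300
Arc 7: start y=0.000, vy=0.300 → t=0.060, apex=0.005, x_land=26.288, impact vy=-0.300
  bounce: vy ← 0.51·0.300 = 0.153

1 2.650 14.576 11.344
2 1.742 3.791 18.798
3 0.888 0.986 22.599
4 0.453 0.256 24.538
5 0.231 0.067 25.527
6 0.118 0.017 26.031
7 0.060 0.005 26.288
final: 26.288 0.153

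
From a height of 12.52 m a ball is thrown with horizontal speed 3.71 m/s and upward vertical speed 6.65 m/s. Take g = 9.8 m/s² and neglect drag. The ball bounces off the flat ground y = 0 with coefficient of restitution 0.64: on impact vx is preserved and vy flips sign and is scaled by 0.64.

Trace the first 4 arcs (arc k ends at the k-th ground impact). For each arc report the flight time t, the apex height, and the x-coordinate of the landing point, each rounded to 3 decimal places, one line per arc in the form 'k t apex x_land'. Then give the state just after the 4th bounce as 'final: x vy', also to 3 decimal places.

1 2.415 14.776 8.960
2 2.223 6.052 17.207
3 1.423 2.479 22.484
4 0.910 1.015 25.862
final: 25.862 2.855

Arc 1: start y=12.520, vy=6.650 → t=2.415, apex=14.776, x_land=8.960, impact vy=-17.018
  bounce: vy ← 0.64·17.018 = 10.892
Arc 2: start y=0.000, vy=10.892 → t=2.223, apex=6.052, x_land=17.207, impact vy=-10.892
  bounce: vy ← 0.64·10.892 = 6.971
Arc 3: start y=0.000, vy=6.971 → t=1.423, apex=2.479, x_land=22.484, impact vy=-6.971
  bounce: vy ← 0.64·6.971 = 4.461
Arc 4: start y=0.000, vy=4.461 → t=0.910, apex=1.015, x_land=25.862, impact vy=-4.461
  bounce: vy ← 0.64·4.461 = 2.855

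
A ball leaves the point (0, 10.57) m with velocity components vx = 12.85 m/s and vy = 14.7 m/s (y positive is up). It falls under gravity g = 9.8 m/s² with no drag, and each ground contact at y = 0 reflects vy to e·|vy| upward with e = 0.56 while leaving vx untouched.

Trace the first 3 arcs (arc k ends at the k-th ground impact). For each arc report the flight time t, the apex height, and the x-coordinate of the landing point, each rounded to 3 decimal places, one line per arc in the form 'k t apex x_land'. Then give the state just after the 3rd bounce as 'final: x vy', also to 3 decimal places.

1 3.599 21.595 46.251
2 2.351 6.772 76.465
3 1.317 2.124 93.384
final: 93.384 3.613

Arc 1: start y=10.570, vy=14.700 → t=3.599, apex=21.595, x_land=46.251, impact vy=-20.573
  bounce: vy ← 0.56·20.573 = 11.521
Arc 2: start y=0.000, vy=11.521 → t=2.351, apex=6.772, x_land=76.465, impact vy=-11.521
  bounce: vy ← 0.56·11.521 = 6.452
Arc 3: start y=0.000, vy=6.452 → t=1.317, apex=2.124, x_land=93.384, impact vy=-6.452
  bounce: vy ← 0.56·6.452 = 3.613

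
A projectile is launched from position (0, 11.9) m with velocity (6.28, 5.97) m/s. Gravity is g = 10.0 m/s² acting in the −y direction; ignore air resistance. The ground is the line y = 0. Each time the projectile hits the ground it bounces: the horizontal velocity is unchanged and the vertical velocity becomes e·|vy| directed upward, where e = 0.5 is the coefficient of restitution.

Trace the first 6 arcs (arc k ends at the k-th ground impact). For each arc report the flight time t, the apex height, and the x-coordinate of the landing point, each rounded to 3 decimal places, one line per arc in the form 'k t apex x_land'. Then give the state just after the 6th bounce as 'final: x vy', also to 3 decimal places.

Arc 1: start y=11.900, vy=5.970 → t=2.251, apex=13.682, x_land=14.138, impact vy=-16.542
  bounce: vy ← 0.5·16.542 = 8.271
Arc 2: start y=0.000, vy=8.271 → t=1.654, apex=3.421, x_land=24.526, impact vy=-8.271
  bounce: vy ← 0.5·8.271 = 4.136
Arc 3: start y=0.000, vy=4.136 → t=0.827, apex=0.855, x_land=29.720, impact vy=-4.136
  bounce: vy ← 0.5·4.136 = 2.068
Arc 4: start y=0.000, vy=2.068 → t=0.414, apex=0.214, x_land=32.317, impact vy=-2.068
  bounce: vy ← 0.5·2.068 = 1.034
Arc 5: start y=0.000, vy=1.034 → t=0.207, apex=0.053, x_land=33.616, impact vy=-1.034
  bounce: vy ← 0.5·1.034 = 0.517
Arc 6: start y=0.000, vy=0.517 → t=0.103, apex=0.013, x_land=34.265, impact vy=-0.517
  bounce: vy ← 0.5·0.517 = 0.258

1 2.251 13.682 14.138
2 1.654 3.421 24.526
3 0.827 0.855 29.720
4 0.414 0.214 32.317
5 0.207 0.053 33.616
6 0.103 0.013 34.265
final: 34.265 0.258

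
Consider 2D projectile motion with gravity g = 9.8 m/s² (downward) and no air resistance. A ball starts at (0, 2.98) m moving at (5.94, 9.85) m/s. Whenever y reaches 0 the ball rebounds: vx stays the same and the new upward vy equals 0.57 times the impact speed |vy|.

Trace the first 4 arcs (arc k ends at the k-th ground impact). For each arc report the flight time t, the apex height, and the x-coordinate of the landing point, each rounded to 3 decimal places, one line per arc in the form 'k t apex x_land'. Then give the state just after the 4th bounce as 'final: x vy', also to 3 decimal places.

Arc 1: start y=2.980, vy=9.850 → t=2.277, apex=7.930, x_land=13.527, impact vy=-12.467
  bounce: vy ← 0.57·12.467 = 7.106
Arc 2: start y=0.000, vy=7.106 → t=1.450, apex=2.576, x_land=22.142, impact vy=-7.106
  bounce: vy ← 0.57·7.106 = 4.051
Arc 3: start y=0.000, vy=4.051 → t=0.827, apex=0.837, x_land=27.052, impact vy=-4.051
  bounce: vy ← 0.57·4.051 = 2.309
Arc 4: start y=0.000, vy=2.309 → t=0.471, apex=0.272, x_land=29.851, impact vy=-2.309
  bounce: vy ← 0.57·2.309 = 1.316

1 2.277 7.930 13.527
2 1.450 2.576 22.142
3 0.827 0.837 27.052
4 0.471 0.272 29.851
final: 29.851 1.316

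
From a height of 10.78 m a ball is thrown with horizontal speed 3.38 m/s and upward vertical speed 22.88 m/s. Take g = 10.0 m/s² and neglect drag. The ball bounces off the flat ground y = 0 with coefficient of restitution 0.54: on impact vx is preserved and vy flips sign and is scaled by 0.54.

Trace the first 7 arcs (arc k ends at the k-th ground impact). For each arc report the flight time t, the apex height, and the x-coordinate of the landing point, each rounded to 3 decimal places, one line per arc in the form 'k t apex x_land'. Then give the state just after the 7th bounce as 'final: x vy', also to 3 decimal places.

1 5.007 36.955 16.922
2 2.936 10.776 26.846
3 1.586 3.142 32.205
4 0.856 0.916 35.099
5 0.462 0.267 36.662
6 0.250 0.078 37.506
7 0.135 0.023 37.962
final: 37.962 0.364

Arc 1: start y=10.780, vy=22.880 → t=5.007, apex=36.955, x_land=16.922, impact vy=-27.186
  bounce: vy ← 0.54·27.186 = 14.681
Arc 2: start y=0.000, vy=14.681 → t=2.936, apex=10.776, x_land=26.846, impact vy=-14.681
  bounce: vy ← 0.54·14.681 = 7.928
Arc 3: start y=0.000, vy=7.928 → t=1.586, apex=3.142, x_land=32.205, impact vy=-7.928
  bounce: vy ← 0.54·7.928 = 4.281
Arc 4: start y=0.000, vy=4.281 → t=0.856, apex=0.916, x_land=35.099, impact vy=-4.281
  bounce: vy ← 0.54·4.281 = 2.312
Arc 5: start y=0.000, vy=2.312 → t=0.462, apex=0.267, x_land=36.662, impact vy=-2.312
  bounce: vy ← 0.54·2.312 = 1.248
Arc 6: start y=0.000, vy=1.248 → t=0.250, apex=0.078, x_land=37.506, impact vy=-1.248
  bounce: vy ← 0.54·1.248 = 0.674
Arc 7: start y=0.000, vy=0.674 → t=0.135, apex=0.023, x_land=37.962, impact vy=-0.674
  bounce: vy ← 0.54·0.674 = 0.364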